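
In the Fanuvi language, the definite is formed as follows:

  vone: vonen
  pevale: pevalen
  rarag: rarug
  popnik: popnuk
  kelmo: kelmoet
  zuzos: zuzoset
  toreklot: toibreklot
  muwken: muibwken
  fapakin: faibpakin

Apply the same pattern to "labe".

laben

kelmo and toreklot both have last vowel 'o' yet inflect differently (kelmoet, toibreklot), so the last vowel is not what conditions the rule; the final letter is.
"labe" ends in -e. The stems ending in -e (vone → vonen, pevale → pevalen) drop the final letter and add -en.
So labe → laben.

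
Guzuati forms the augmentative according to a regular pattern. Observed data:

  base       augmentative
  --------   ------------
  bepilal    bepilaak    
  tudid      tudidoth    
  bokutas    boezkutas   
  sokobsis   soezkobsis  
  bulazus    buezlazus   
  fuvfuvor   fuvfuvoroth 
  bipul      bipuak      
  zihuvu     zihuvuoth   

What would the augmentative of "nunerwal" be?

nunerwaak

bipul and bulazus both have last vowel 'u' yet inflect differently (bipuak, buezlazus), so the last vowel is not what conditions the rule; the final letter is.
"nunerwal" ends in -l. The stems ending in -l (bepilal → bepilaak, bipul → bipuak) drop the final letter and add -ak.
So nunerwal → nunerwaak.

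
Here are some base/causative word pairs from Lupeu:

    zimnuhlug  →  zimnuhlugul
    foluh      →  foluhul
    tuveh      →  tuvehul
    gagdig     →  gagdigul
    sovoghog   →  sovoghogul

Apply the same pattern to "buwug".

buwugul

Every pair shown (zimnuhlug → zimnuhlugul, foluh → foluhul, tuveh → tuvehul, …) follows the same rule: add -ul.
So buwug → buwugul.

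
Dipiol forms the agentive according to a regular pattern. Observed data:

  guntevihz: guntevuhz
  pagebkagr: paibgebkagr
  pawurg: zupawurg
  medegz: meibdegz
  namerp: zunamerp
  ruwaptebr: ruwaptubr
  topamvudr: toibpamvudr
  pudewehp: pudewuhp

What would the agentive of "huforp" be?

zuhuforp

namerp and pudewehp both end in -p yet inflect differently (zunamerp, pudewuhp), so the final letter is not what conditions the rule; the second-to-last letter is.
"huforp" has second-to-last letter 'r'. The stems whose second-to-last letter is 'r' (namerp → zunamerp, pawurg → zupawurg) add the prefix zu-.
So huforp → zuhuforp.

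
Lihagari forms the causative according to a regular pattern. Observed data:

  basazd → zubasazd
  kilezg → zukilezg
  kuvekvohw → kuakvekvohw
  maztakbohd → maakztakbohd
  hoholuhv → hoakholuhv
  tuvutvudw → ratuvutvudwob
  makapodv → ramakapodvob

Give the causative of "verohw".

"verohw" has second-to-last letter 'h'. The stems whose second-to-last letter is 'h' (kuvekvohw → kuakvekvohw, maztakbohd → maakztakbohd, hoholuhv → hoakholuhv) insert -ak- after the first vowel.
The other patterns: stems whose second-to-last letter is 'z' add the prefix zu-; stems whose second-to-last letter is 'd' add ra- … -ob around the stem.
So verohw → veakrohw.

veakrohw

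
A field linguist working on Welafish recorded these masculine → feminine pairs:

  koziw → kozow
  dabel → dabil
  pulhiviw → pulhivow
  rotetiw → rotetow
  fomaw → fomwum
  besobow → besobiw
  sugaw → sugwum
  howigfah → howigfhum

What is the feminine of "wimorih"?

"wimorih" has last vowel 'i'. The stems whose last vowel is 'i' (rotetiw → rotetow, pulhiviw → pulhivow, koziw → kozow) change the last vowel to 'o'.
The other patterns: stems whose last vowel is 'a' delete the last vowel and add -um; stems whose last vowel is 'e' or 'o' change the last vowel to 'i'.
So wimorih → wimoroh.

wimoroh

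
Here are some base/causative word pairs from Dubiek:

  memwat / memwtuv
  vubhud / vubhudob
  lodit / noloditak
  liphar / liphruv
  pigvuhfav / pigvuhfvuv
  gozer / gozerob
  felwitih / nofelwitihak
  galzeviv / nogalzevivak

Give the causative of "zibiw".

nozibiwak

"zibiw" has last vowel 'i'. The stems whose last vowel is 'i' (felwitih → nofelwitihak, lodit → noloditak, galzeviv → nogalzevivak) add no- … -ak around the stem.
The other patterns: stems whose last vowel is 'a' delete the last vowel and add -uv; stems whose last vowel is 'e' or 'u' add -ob.
So zibiw → nozibiwak.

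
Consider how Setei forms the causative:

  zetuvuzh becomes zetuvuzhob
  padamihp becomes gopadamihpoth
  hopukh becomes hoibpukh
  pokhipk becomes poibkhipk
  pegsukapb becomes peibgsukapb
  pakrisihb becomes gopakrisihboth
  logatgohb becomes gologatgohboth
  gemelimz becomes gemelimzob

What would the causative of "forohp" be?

goforohpoth

logatgohb and pegsukapb both end in -b yet inflect differently (gologatgohboth, peibgsukapb), so the final letter is not what conditions the rule; the second-to-last letter is.
"forohp" has second-to-last letter 'h'. The stems whose second-to-last letter is 'h' (padamihp → gopadamihpoth, logatgohb → gologatgohboth, pakrisihb → gopakrisihboth) add go- … -oth around the stem.
The other patterns: stems whose second-to-last letter is 'm' or 'z' add -ob; stems whose second-to-last letter is 'k' or 'p' insert -ib- after the first vowel.
So forohp → goforohpoth.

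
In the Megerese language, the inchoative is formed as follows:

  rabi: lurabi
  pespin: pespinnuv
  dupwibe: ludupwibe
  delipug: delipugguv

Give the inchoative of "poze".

"poze" ends in a vowel. The stems ending in a vowel (dupwibe → ludupwibe, rabi → lurabi) add the prefix lu-.
The other pattern: stems ending in a consonant double the final consonant and add -uv.
So poze → lupoze.

lupoze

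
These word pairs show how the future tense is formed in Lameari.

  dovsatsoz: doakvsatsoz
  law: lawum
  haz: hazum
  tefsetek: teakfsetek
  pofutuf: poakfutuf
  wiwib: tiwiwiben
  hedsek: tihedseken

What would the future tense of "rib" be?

"rib" has 1 vowel. The stems with 1 vowel (law → lawum, haz → hazum) add -um.
So rib → ribum.

ribum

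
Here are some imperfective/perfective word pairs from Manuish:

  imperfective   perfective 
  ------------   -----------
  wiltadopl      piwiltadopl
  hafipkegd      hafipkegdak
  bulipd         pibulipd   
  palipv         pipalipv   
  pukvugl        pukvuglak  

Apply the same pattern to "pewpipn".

pipewpipn

bulipd and hafipkegd both end in -d yet inflect differently (pibulipd, hafipkegdak), so the final letter is not what conditions the rule; the second-to-last letter is.
"pewpipn" has second-to-last letter 'p'. The stems whose second-to-last letter is 'p' (wiltadopl → piwiltadopl, palipv → pipalipv, bulipd → pibulipd) add the prefix pi-.
The other pattern: stems whose second-to-last letter is 'g' add -ak.
So pewpipn → pipewpipn.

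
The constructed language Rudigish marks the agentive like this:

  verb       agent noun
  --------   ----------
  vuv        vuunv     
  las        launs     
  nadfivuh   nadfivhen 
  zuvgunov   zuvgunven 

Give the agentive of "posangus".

posangsen

vuv and zuvgunov both end in -v yet inflect differently (vuunv, zuvgunven), so the final letter is not what conditions the rule; the number of vowels is.
"posangus" has 3 vowels. The stems with 3 vowels (nadfivuh → nadfivhen, zuvgunov → zuvgunven) delete the last vowel and add -en.
The other pattern: stems with 1 vowel insert -un- after the first vowel.
So posangus → posangsen.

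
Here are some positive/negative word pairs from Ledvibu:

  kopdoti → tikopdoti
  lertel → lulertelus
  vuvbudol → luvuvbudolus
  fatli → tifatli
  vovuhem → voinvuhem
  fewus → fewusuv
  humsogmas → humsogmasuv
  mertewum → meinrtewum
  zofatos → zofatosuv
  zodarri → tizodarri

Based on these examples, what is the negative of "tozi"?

fewus and mertewum both have last vowel 'u' yet inflect differently (fewusuv, meinrtewum), so the last vowel is not what conditions the rule; the final letter is.
"tozi" ends in -i. The stems ending in -i (kopdoti → tikopdoti, zodarri → tizodarri, fatli → tifatli) add the prefix ti-.
The other patterns: stems ending in -s add -uv; stems ending in -m insert -in- after the first vowel; stems ending in -l add lu- … -us around the stem.
So tozi → titozi.

titozi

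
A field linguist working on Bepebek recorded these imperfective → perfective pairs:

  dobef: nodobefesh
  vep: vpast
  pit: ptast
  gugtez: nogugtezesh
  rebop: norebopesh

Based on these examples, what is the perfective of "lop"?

lpast

rebop and vep both end in -p yet inflect differently (norebopesh, vpast), so the final letter is not what conditions the rule; the number of vowels is.
"lop" has 1 vowel. The stems with 1 vowel (vep → vpast, pit → ptast) delete the last vowel and add -ast.
So lop → lpast.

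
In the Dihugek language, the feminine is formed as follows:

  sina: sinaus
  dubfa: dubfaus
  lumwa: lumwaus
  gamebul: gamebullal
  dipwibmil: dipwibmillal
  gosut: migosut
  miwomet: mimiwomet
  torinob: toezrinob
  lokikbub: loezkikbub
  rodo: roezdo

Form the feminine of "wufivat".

gamebul and gosut both have last vowel 'u' yet inflect differently (gamebullal, migosut), so the last vowel is not what conditions the rule; the final letter is.
"wufivat" ends in -t. The stems ending in -t (gosut → migosut, miwomet → mimiwomet) add the prefix mi-.
So wufivat → miwufivat.

miwufivat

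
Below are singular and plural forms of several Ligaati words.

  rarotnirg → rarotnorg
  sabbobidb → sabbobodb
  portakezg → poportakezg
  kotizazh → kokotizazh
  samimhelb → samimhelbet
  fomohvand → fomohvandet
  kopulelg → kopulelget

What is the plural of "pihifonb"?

rarotnirg and portakezg both end in -g yet inflect differently (rarotnorg, poportakezg), so the final letter is not what conditions the rule; the second-to-last letter is.
"pihifonb" has second-to-last letter 'n'. The one such stem in the data (fomohvand → fomohvandet) adds -et, so the same rule applies.
So pihifonb → pihifonbet.

pihifonbet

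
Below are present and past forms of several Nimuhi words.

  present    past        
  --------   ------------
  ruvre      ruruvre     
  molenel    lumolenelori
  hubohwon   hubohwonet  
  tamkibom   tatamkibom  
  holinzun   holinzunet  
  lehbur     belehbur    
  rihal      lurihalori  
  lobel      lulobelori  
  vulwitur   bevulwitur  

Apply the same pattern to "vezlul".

luvezlulori

"vezlul" ends in -l. The stems ending in -l (molenel → lumolenelori, lobel → lulobelori, rihal → lurihalori) add lu- … -ori around the stem.
So vezlul → luvezlulori.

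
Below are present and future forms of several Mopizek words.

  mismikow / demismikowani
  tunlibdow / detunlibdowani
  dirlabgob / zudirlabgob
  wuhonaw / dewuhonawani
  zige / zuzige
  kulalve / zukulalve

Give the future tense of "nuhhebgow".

denuhhebgowani

mismikow and dirlabgob both have last vowel 'o' yet inflect differently (demismikowani, zudirlabgob), so the last vowel is not what conditions the rule; the final letter is.
"nuhhebgow" ends in -w. The stems ending in -w (mismikow → demismikowani, wuhonaw → dewuhonawani, tunlibdow → detunlibdowani) add de- … -ani around the stem.
The other pattern: stems ending in -b or -e add the prefix zu-.
So nuhhebgow → denuhhebgowani.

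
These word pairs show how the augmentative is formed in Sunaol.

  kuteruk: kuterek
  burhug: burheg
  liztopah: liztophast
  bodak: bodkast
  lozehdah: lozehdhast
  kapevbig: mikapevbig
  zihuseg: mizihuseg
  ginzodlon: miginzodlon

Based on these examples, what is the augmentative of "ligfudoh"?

kuteruk and bodak both end in -k yet inflect differently (kuterek, bodkast), so the final letter is not what conditions the rule; the last vowel is.
"ligfudoh" has last vowel 'o'. The one such stem in the data (ginzodlon → miginzodlon) adds the prefix mi-, so the same rule applies.
So ligfudoh → miligfudoh.

miligfudoh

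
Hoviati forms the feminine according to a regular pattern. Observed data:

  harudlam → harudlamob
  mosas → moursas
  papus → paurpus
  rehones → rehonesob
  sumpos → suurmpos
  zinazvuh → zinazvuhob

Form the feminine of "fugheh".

fuurgheh

rehones and mosas both end in -s yet inflect differently (rehonesob, moursas), so the final letter is not what conditions the rule; the number of vowels is.
"fugheh" has 2 vowels. The stems with 2 vowels (mosas → moursas, papus → paurpus, sumpos → suurmpos) insert -ur- after the first vowel.
The other pattern: stems with 3 vowels add -ob.
So fugheh → fuurgheh.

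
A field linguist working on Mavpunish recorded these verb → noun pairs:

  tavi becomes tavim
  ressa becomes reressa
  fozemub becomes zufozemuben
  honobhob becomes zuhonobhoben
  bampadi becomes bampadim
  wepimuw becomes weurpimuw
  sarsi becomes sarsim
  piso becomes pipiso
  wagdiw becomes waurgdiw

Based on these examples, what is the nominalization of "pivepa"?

pipivepa

piso and honobhob both have last vowel 'o' yet inflect differently (pipiso, zuhonobhoben), so the last vowel is not what conditions the rule; the final letter is.
"pivepa" ends in -a. The one such stem in the data (ressa → reressa) repeats the first consonant+vowel as a prefix (as does piso), so the same rule applies.
The other patterns: stems ending in -i drop the final letter and add -im; stems ending in -b add zu- … -en around the stem; stems ending in -w insert -ur- after the first vowel.
So pivepa → pipivepa.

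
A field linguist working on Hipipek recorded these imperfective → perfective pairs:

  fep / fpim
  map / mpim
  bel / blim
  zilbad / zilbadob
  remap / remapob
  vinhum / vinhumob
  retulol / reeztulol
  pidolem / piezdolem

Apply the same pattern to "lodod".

lododob

"lodod" has 2 vowels. The stems with 2 vowels (zilbad → zilbadob, remap → remapob, vinhum → vinhumob) add -ob.
The other patterns: stems with 1 vowel delete the last vowel and add -im; stems with 3 vowels insert -ez- after the first vowel.
So lodod → lododob.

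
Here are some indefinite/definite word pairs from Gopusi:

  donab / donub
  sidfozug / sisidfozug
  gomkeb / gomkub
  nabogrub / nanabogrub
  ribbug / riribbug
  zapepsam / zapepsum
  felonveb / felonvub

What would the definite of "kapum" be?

kakapum

nabogrub and gomkeb both end in -b yet inflect differently (nanabogrub, gomkub), so the final letter is not what conditions the rule; the last vowel is.
"kapum" has last vowel 'u'. The stems whose last vowel is 'u' (ribbug → riribbug, sidfozug → sisidfozug, nabogrub → nanabogrub) repeat the first consonant+vowel as a prefix.
The other pattern: stems whose last vowel is 'a' or 'e' change the last vowel to 'u'.
So kapum → kakapum.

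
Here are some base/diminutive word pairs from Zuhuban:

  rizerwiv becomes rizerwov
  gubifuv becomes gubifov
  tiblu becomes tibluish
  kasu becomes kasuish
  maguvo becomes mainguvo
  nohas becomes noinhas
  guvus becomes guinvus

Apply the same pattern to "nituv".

nitov

gubifuv and tiblu both have last vowel 'u' yet inflect differently (gubifov, tibluish), so the last vowel is not what conditions the rule; the final letter is.
"nituv" ends in -v. The stems ending in -v (rizerwiv → rizerwov, gubifuv → gubifov) change the last vowel to 'o'.
So nituv → nitov.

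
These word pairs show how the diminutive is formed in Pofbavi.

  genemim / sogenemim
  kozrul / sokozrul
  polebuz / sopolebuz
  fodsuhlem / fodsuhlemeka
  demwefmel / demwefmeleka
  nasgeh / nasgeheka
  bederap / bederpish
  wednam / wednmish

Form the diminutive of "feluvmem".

fodsuhlem and wednam both end in -m yet inflect differently (fodsuhlemeka, wednmish), so the final letter is not what conditions the rule; the last vowel is.
"feluvmem" has last vowel 'e'. The stems whose last vowel is 'e' (fodsuhlem → fodsuhlemeka, demwefmel → demwefmeleka, nasgeh → nasgeheka) add -eka.
So feluvmem → feluvmemeka.

feluvmemeka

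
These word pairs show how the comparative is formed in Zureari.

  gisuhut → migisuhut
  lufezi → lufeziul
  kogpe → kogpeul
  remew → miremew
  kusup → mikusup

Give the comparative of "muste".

kogpe and remew both have last vowel 'e' yet inflect differently (kogpeul, miremew), so the last vowel is not what conditions the rule; whether the stem ends in a vowel or a consonant is.
"muste" ends in a vowel. The stems ending in a vowel (lufezi → lufeziul, kogpe → kogpeul) add -ul.
The other pattern: stems ending in a consonant add the prefix mi-.
So muste → musteul.

musteul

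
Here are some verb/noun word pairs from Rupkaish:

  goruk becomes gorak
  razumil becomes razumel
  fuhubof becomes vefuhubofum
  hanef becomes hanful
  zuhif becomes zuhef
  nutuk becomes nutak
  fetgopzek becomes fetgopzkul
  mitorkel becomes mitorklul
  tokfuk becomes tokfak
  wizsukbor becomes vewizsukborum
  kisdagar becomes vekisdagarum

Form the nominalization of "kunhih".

kunheh

tokfuk and fetgopzek both end in -k yet inflect differently (tokfak, fetgopzkul), so the final letter is not what conditions the rule; the last vowel is.
"kunhih" has last vowel 'i'. The stems whose last vowel is 'i' (razumil → razumel, zuhif → zuhef) change the last vowel to 'e'.
The other patterns: stems whose last vowel is 'u' change the last vowel to 'a'; stems whose last vowel is 'e' delete the last vowel and add -ul; stems whose last vowel is 'a' or 'o' add ve- … -um around the stem.
So kunhih → kunheh.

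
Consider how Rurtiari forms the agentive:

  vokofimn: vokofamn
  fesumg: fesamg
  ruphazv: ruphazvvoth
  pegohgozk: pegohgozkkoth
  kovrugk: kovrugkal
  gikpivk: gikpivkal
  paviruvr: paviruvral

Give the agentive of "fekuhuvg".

fekuhuvgal

"fekuhuvg" has second-to-last letter 'v'. The stems whose second-to-last letter is 'v' (gikpivk → gikpivkal, paviruvr → paviruvral) add -al.
The other patterns: stems whose second-to-last letter is 'm' change the last vowel to 'a'; stems whose second-to-last letter is 'z' double the final consonant and add -oth.
So fekuhuvg → fekuhuvgal.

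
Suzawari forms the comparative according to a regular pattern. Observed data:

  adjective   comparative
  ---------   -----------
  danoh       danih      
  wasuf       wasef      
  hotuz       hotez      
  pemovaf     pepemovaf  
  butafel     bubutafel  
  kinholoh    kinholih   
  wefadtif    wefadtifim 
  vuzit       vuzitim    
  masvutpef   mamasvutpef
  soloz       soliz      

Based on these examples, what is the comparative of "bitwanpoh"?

wasuf and wefadtif both end in -f yet inflect differently (wasef, wefadtifim), so the final letter is not what conditions the rule; the last vowel is.
"bitwanpoh" has last vowel 'o'. The stems whose last vowel is 'o' (soloz → soliz, danoh → danih, kinholoh → kinholih) change the last vowel to 'i'.
The other patterns: stems whose last vowel is 'u' change the last vowel to 'e'; stems whose last vowel is 'i' add -im; stems whose last vowel is 'a' or 'e' repeat the first consonant+vowel as a prefix.
So bitwanpoh → bitwanpih.

bitwanpih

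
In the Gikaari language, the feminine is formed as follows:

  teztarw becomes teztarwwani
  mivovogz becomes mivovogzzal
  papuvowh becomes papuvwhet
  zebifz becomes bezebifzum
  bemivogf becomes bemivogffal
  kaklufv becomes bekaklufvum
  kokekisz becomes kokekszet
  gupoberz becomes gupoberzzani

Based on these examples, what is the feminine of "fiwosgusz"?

fiwosgszet

mivovogz and zebifz both end in -z yet inflect differently (mivovogzzal, bezebifzum), so the final letter is not what conditions the rule; the second-to-last letter is.
"fiwosgusz" has second-to-last letter 's'. The one such stem in the data (kokekisz → kokekszet) deletes the last vowel and adds -et (as does papuvowh), so the same rule applies.
So fiwosgusz → fiwosgszet.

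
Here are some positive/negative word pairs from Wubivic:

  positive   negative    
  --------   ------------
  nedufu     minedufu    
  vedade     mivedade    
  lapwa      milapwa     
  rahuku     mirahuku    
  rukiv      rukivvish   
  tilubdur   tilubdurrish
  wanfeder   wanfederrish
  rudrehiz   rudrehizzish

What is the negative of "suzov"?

"suzov" ends in a consonant. The stems ending in a consonant (rukiv → rukivvish, tilubdur → tilubdurrish, wanfeder → wanfederrish) double the final consonant and add -ish.
The other pattern: stems ending in a vowel add the prefix mi-.
So suzov → suzovvish.

suzovvish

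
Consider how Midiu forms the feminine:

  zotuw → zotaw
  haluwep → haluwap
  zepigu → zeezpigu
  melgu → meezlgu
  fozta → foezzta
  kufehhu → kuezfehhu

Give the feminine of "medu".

meezdu

zotuw and zepigu both have last vowel 'u' yet inflect differently (zotaw, zeezpigu), so the last vowel is not what conditions the rule; whether the stem ends in a vowel or a consonant is.
"medu" ends in a vowel. The stems ending in a vowel (zepigu → zeezpigu, melgu → meezlgu, fozta → foezzta) insert -ez- after the first vowel.
The other pattern: stems ending in a consonant change the last vowel to 'a'.
So medu → meezdu.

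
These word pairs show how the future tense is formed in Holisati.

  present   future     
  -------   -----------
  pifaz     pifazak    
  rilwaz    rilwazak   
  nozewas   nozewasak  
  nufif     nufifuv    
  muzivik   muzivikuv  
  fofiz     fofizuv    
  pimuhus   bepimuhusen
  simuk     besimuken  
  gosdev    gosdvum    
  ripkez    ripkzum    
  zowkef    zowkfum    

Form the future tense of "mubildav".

"mubildav" has last vowel 'a'. The stems whose last vowel is 'a' (pifaz → pifazak, rilwaz → rilwazak, nozewas → nozewasak) add -ak.
The other patterns: stems whose last vowel is 'i' add -uv; stems whose last vowel is 'u' add be- … -en around the stem; stems whose last vowel is 'e' delete the last vowel and add -um.
So mubildav → mubildavak.

mubildavak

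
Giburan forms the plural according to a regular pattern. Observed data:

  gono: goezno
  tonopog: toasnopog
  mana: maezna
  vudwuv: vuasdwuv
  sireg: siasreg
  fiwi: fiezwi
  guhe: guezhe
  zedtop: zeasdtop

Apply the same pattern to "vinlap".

viasnlap

gono and tonopog both have last vowel 'o' yet inflect differently (goezno, toasnopog), so the last vowel is not what conditions the rule; whether the stem ends in a vowel or a consonant is.
"vinlap" ends in a consonant. The stems ending in a consonant (vudwuv → vuasdwuv, tonopog → toasnopog, sireg → siasreg) insert -as- after the first vowel.
So vinlap → viasnlap.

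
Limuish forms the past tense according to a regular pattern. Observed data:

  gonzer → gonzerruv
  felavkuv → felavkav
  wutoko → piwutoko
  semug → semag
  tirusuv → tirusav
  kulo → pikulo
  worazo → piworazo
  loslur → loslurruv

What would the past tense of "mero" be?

loslur and semug both have last vowel 'u' yet inflect differently (loslurruv, semag), so the last vowel is not what conditions the rule; the final letter is.
"mero" ends in -o. The stems ending in -o (wutoko → piwutoko, kulo → pikulo, worazo → piworazo) add the prefix pi-.
The other patterns: stems ending in -r double the final consonant and add -uv; stems ending in -g or -v change the last vowel to 'a'.
So mero → pimero.

pimero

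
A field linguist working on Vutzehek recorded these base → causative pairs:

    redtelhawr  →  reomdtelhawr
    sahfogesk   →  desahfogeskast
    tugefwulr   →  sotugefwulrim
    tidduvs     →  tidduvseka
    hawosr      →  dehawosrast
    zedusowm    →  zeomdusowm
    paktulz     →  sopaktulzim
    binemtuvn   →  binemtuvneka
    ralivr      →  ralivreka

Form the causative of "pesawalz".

ralivr and tugefwulr both end in -r yet inflect differently (ralivreka, sotugefwulrim), so the final letter is not what conditions the rule; the second-to-last letter is.
"pesawalz" has second-to-last letter 'l'. The stems whose second-to-last letter is 'l' (paktulz → sopaktulzim, tugefwulr → sotugefwulrim) add so- … -im around the stem.
So pesawalz → sopesawalzim.

sopesawalzim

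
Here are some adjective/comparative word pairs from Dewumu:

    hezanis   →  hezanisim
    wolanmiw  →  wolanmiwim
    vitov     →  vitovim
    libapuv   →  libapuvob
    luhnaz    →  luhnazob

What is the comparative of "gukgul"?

"gukgul" has last vowel 'u'. The one such stem in the data (libapuv → libapuvob) adds -ob, so the same rule applies.
The other pattern: stems whose last vowel is 'i' or 'o' add -im.
So gukgul → gukgulob.

gukgulob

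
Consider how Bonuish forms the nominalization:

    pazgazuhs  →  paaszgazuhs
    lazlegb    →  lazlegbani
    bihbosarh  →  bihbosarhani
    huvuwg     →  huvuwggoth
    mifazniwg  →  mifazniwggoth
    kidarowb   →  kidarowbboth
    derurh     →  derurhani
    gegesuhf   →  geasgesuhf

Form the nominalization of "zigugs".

zigugsani

kidarowb and lazlegb both end in -b yet inflect differently (kidarowbboth, lazlegbani), so the final letter is not what conditions the rule; the second-to-last letter is.
"zigugs" has second-to-last letter 'g'. The one such stem in the data (lazlegb → lazlegbani) adds -ani, so the same rule applies.
So zigugs → zigugsani.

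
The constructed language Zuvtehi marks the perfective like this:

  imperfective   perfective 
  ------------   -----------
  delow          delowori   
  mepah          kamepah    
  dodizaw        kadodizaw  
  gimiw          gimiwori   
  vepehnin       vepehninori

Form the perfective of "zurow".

dodizaw and delow both end in -w yet inflect differently (kadodizaw, delowori), so the final letter is not what conditions the rule; the last vowel is.
"zurow" has last vowel 'o'. The one such stem in the data (delow → delowori) adds -ori, so the same rule applies.
So zurow → zurowori.

zurowori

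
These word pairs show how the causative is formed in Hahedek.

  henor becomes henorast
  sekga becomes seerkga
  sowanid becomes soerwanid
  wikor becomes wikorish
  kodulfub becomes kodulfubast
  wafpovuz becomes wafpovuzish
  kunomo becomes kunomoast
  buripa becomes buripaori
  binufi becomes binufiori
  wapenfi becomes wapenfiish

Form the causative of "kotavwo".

wapenfi and binufi both end in -i yet inflect differently (wapenfiish, binufiori), so the final letter is not what conditions the rule; the first letter is.
"kotavwo" begins with k-. The stems beginning with k- (kodulfub → kodulfubast, kunomo → kunomoast) add -ast.
The other patterns: stems beginning with w- add -ish; stems beginning with s- insert -er- after the first vowel; stems beginning with b- add -ori.
So kotavwo → kotavwoast.

kotavwoast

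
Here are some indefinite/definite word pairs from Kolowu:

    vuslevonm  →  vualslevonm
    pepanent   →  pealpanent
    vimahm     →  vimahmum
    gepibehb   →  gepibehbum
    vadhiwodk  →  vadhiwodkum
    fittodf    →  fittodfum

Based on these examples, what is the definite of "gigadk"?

vuslevonm and vimahm both end in -m yet inflect differently (vualslevonm, vimahmum), so the final letter is not what conditions the rule; the second-to-last letter is.
"gigadk" has second-to-last letter 'd'. The stems whose second-to-last letter is 'd' (vadhiwodk → vadhiwodkum, fittodf → fittodfum) add -um.
The other pattern: stems whose second-to-last letter is 'n' insert -al- after the first vowel.
So gigadk → gigadkum.

gigadkum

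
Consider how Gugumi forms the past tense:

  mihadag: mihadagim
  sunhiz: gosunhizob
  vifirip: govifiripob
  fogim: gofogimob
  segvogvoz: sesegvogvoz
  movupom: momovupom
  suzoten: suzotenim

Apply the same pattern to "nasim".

gonasimob

segvogvoz and sunhiz both end in -z yet inflect differently (sesegvogvoz, gosunhizob), so the final letter is not what conditions the rule; the last vowel is.
"nasim" has last vowel 'i'. The stems whose last vowel is 'i' (sunhiz → gosunhizob, fogim → gofogimob, vifirip → govifiripob) add go- … -ob around the stem.
The other patterns: stems whose last vowel is 'o' repeat the first consonant+vowel as a prefix; stems whose last vowel is 'a' or 'e' add -im.
So nasim → gonasimob.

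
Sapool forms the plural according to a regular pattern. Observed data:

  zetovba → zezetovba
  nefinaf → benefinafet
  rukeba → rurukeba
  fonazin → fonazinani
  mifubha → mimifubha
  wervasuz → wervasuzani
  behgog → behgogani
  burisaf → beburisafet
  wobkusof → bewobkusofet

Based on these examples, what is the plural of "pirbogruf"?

zetovba and nefinaf both have last vowel 'a' yet inflect differently (zezetovba, benefinafet), so the last vowel is not what conditions the rule; the final letter is.
"pirbogruf" ends in -f. The stems ending in -f (nefinaf → benefinafet, burisaf → beburisafet, wobkusof → bewobkusofet) add be- … -et around the stem.
So pirbogruf → bepirbogrufet.

bepirbogrufet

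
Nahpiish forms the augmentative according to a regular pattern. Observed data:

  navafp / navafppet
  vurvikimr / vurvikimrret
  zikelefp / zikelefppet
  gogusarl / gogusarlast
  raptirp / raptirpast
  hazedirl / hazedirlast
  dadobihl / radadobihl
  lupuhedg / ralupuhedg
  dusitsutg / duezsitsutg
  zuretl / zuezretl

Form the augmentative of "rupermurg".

navafp and raptirp both end in -p yet inflect differently (navafppet, raptirpast), so the final letter is not what conditions the rule; the second-to-last letter is.
"rupermurg" has second-to-last letter 'r'. The stems whose second-to-last letter is 'r' (gogusarl → gogusarlast, raptirp → raptirpast, hazedirl → hazedirlast) add -ast.
The other patterns: stems whose second-to-last letter is 'f' or 'm' double the final consonant and add -et; stems whose second-to-last letter is 'd' or 'h' add the prefix ra-; stems whose second-to-last letter is 't' insert -ez- after the first vowel.
So rupermurg → rupermurgast.

rupermurgast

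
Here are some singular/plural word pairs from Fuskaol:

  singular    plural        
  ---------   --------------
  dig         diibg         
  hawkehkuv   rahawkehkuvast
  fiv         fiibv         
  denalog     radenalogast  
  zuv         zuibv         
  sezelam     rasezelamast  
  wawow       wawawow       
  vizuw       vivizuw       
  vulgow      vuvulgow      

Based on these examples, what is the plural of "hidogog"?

fiv and hawkehkuv both end in -v yet inflect differently (fiibv, rahawkehkuvast), so the final letter is not what conditions the rule; the number of vowels is.
"hidogog" has 3 vowels. The stems with 3 vowels (sezelam → rasezelamast, hawkehkuv → rahawkehkuvast, denalog → radenalogast) add ra- … -ast around the stem.
The other patterns: stems with 1 vowel insert -ib- after the first vowel; stems with 2 vowels repeat the first consonant+vowel as a prefix.
So hidogog → rahidogogast.

rahidogogast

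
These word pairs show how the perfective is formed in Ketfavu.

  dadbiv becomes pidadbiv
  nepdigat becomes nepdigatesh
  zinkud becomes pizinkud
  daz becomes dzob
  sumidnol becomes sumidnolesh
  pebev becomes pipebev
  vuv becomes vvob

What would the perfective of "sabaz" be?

pisabaz

vuv and dadbiv both end in -v yet inflect differently (vvob, pidadbiv), so the final letter is not what conditions the rule; the number of vowels is.
"sabaz" has 2 vowels. The stems with 2 vowels (zinkud → pizinkud, dadbiv → pidadbiv, pebev → pipebev) add the prefix pi-.
So sabaz → pisabaz.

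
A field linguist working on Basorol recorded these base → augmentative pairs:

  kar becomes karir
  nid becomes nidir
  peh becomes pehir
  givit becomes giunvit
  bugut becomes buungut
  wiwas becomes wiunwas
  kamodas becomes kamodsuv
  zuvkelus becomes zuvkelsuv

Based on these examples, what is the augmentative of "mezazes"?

mezazsuv

wiwas and kamodas both end in -s yet inflect differently (wiunwas, kamodsuv), so the final letter is not what conditions the rule; the number of vowels is.
"mezazes" has 3 vowels. The stems with 3 vowels (kamodas → kamodsuv, zuvkelus → zuvkelsuv) delete the last vowel and add -uv.
The other patterns: stems with 1 vowel add -ir; stems with 2 vowels insert -un- after the first vowel.
So mezazes → mezazsuv.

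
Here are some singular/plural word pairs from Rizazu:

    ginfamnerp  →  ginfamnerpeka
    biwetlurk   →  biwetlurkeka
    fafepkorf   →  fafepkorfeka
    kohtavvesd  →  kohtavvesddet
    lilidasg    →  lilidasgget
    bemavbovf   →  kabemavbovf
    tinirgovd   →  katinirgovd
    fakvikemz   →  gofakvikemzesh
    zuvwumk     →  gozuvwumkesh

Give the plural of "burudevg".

fafepkorf and bemavbovf both end in -f yet inflect differently (fafepkorfeka, kabemavbovf), so the final letter is not what conditions the rule; the second-to-last letter is.
"burudevg" has second-to-last letter 'v'. The stems whose second-to-last letter is 'v' (bemavbovf → kabemavbovf, tinirgovd → katinirgovd) add the prefix ka-.
The other patterns: stems whose second-to-last letter is 'r' add -eka; stems whose second-to-last letter is 's' double the final consonant and add -et; stems whose second-to-last letter is 'm' add go- … -esh around the stem.
So burudevg → kaburudevg.

kaburudevg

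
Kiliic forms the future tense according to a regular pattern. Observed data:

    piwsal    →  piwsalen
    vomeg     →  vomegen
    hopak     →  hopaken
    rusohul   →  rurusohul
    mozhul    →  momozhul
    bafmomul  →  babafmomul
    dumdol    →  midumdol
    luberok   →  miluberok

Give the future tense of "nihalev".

piwsal and rusohul both end in -l yet inflect differently (piwsalen, rurusohul), so the final letter is not what conditions the rule; the last vowel is.
"nihalev" has last vowel 'e'. The one such stem in the data (vomeg → vomegen) adds -en, so the same rule applies.
The other patterns: stems whose last vowel is 'u' repeat the first consonant+vowel as a prefix; stems whose last vowel is 'o' add the prefix mi-.
So nihalev → nihaleven.

nihaleven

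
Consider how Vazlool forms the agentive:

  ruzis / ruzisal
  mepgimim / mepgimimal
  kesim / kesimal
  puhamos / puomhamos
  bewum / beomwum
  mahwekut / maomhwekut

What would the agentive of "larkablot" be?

laomrkablot

ruzis and puhamos both end in -s yet inflect differently (ruzisal, puomhamos), so the final letter is not what conditions the rule; the last vowel is.
"larkablot" has last vowel 'o'. The one such stem in the data (puhamos → puomhamos) inserts -om- after the first vowel (as do bewum, mahwekut), so the same rule applies.
So larkablot → laomrkablot.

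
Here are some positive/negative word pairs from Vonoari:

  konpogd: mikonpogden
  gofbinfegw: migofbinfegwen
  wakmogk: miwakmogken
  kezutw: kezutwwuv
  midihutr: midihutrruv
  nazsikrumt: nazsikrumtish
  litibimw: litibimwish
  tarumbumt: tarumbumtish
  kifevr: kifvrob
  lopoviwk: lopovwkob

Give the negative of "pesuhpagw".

gofbinfegw and kezutw both end in -w yet inflect differently (migofbinfegwen, kezutwwuv), so the final letter is not what conditions the rule; the second-to-last letter is.
"pesuhpagw" has second-to-last letter 'g'. The stems whose second-to-last letter is 'g' (konpogd → mikonpogden, gofbinfegw → migofbinfegwen, wakmogk → miwakmogken) add mi- … -en around the stem.
The other patterns: stems whose second-to-last letter is 't' double the final consonant and add -uv; stems whose second-to-last letter is 'm' add -ish; stems whose second-to-last letter is 'v' or 'w' delete the last vowel and add -ob.
So pesuhpagw → mipesuhpagwen.

mipesuhpagwen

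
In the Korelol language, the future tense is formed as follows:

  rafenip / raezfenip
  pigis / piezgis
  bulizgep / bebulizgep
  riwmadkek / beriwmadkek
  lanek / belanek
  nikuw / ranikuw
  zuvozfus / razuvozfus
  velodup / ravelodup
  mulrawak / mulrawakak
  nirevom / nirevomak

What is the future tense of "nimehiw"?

"nimehiw" has last vowel 'i'. The stems whose last vowel is 'i' (rafenip → raezfenip, pigis → piezgis) insert -ez- after the first vowel.
The other patterns: stems whose last vowel is 'e' add the prefix be-; stems whose last vowel is 'u' add the prefix ra-; stems whose last vowel is 'a' or 'o' add -ak.
So nimehiw → niezmehiw.

niezmehiw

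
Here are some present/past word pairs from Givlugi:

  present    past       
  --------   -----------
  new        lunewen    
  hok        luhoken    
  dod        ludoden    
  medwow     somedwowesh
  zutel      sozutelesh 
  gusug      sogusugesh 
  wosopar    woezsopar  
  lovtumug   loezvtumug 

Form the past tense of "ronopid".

new and medwow both end in -w yet inflect differently (lunewen, somedwowesh), so the final letter is not what conditions the rule; the number of vowels is.
"ronopid" has 3 vowels. The stems with 3 vowels (wosopar → woezsopar, lovtumug → loezvtumug) insert -ez- after the first vowel.
So ronopid → roeznopid.

roeznopid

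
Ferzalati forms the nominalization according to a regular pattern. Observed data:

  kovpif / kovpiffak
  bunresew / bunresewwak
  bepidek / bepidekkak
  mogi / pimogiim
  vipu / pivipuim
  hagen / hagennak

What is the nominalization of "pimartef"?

pimarteffak

"pimartef" ends in a consonant. The stems ending in a consonant (bunresew → bunresewwak, bepidek → bepidekkak, hagen → hagennak) double the final consonant and add -ak.
So pimartef → pimarteffak.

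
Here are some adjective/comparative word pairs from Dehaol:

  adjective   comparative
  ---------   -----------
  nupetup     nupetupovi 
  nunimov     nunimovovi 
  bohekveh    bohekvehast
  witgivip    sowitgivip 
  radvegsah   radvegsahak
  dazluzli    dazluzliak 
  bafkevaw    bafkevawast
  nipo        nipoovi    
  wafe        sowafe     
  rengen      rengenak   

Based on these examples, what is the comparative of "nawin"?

nupetup and witgivip both end in -p yet inflect differently (nupetupovi, sowitgivip), so the final letter is not what conditions the rule; the first letter is.
"nawin" begins with n-. The stems beginning with n- (nipo → nipoovi, nunimov → nunimovovi, nupetup → nupetupovi) add -ovi.
The other patterns: stems beginning with b- add -ast; stems beginning with w- add the prefix so-; stems beginning with d- or r- add -ak.
So nawin → nawinovi.

nawinovi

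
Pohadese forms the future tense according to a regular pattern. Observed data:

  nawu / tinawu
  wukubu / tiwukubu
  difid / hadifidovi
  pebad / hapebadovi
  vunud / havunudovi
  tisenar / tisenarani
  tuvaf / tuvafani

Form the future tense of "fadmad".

hafadmadovi

"fadmad" ends in -d. The stems ending in -d (difid → hadifidovi, pebad → hapebadovi, vunud → havunudovi) add ha- … -ovi around the stem.
The other patterns: stems ending in -u add the prefix ti-; stems ending in -f or -r add -ani.
So fadmad → hafadmadovi.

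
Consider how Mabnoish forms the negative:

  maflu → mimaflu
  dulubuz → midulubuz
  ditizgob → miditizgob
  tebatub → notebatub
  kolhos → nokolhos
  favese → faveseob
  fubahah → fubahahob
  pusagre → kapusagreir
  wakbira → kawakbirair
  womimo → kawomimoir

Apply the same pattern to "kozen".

ditizgob and tebatub both end in -b yet inflect differently (miditizgob, notebatub), so the final letter is not what conditions the rule; the first letter is.
"kozen" begins with k-. The one such stem in the data (kolhos → nokolhos) adds the prefix no-, so the same rule applies.
The other patterns: stems beginning with d- or m- add the prefix mi-; stems beginning with f- add -ob; stems beginning with p- or w- add ka- … -ir around the stem.
So kozen → nokozen.

nokozen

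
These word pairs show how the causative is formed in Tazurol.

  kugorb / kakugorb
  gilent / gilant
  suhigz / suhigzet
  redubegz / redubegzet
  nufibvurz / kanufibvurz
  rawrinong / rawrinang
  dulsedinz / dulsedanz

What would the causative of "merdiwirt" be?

nufibvurz and dulsedinz both end in -z yet inflect differently (kanufibvurz, dulsedanz), so the final letter is not what conditions the rule; the second-to-last letter is.
"merdiwirt" has second-to-last letter 'r'. The stems whose second-to-last letter is 'r' (nufibvurz → kanufibvurz, kugorb → kakugorb) add the prefix ka-.
So merdiwirt → kamerdiwirt.

kamerdiwirt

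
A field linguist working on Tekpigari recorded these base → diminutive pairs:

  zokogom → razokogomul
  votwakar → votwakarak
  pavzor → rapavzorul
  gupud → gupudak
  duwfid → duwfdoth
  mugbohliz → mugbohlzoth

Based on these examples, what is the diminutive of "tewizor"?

pavzor and votwakar both end in -r yet inflect differently (rapavzorul, votwakarak), so the final letter is not what conditions the rule; the last vowel is.
"tewizor" has last vowel 'o'. The stems whose last vowel is 'o' (zokogom → razokogomul, pavzor → rapavzorul) add ra- … -ul around the stem.
So tewizor → ratewizorul.

ratewizorul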